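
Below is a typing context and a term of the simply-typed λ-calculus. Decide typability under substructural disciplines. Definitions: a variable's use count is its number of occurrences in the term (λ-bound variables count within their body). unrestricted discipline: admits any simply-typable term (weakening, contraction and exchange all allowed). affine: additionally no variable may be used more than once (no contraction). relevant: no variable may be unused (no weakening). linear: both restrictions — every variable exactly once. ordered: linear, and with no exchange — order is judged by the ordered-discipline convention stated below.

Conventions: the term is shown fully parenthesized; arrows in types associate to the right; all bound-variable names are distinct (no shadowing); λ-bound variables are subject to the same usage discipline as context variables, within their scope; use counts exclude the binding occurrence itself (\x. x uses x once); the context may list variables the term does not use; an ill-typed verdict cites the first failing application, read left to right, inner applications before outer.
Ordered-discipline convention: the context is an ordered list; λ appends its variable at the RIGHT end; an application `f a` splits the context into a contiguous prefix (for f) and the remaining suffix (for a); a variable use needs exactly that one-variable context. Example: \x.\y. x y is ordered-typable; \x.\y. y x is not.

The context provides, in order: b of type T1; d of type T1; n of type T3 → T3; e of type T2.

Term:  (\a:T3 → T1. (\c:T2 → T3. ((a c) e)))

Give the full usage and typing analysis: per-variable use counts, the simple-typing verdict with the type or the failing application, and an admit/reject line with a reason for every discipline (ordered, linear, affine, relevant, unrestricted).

counts: b: 0; d: 0; n: 0; e: 1; a (λ-bound): 1; c (λ-bound): 1
use order (left to right): a, c, e
typing: ill-typed: argument of type T2 → T3 where T3 is required
ordered: ✗, fails simple typing
linear: ✗, a type mismatch blocks all five
affine: ✗, the type mismatch rejects it
relevant: ✗, not simply typable
unrestricted: ✗, fails simple typing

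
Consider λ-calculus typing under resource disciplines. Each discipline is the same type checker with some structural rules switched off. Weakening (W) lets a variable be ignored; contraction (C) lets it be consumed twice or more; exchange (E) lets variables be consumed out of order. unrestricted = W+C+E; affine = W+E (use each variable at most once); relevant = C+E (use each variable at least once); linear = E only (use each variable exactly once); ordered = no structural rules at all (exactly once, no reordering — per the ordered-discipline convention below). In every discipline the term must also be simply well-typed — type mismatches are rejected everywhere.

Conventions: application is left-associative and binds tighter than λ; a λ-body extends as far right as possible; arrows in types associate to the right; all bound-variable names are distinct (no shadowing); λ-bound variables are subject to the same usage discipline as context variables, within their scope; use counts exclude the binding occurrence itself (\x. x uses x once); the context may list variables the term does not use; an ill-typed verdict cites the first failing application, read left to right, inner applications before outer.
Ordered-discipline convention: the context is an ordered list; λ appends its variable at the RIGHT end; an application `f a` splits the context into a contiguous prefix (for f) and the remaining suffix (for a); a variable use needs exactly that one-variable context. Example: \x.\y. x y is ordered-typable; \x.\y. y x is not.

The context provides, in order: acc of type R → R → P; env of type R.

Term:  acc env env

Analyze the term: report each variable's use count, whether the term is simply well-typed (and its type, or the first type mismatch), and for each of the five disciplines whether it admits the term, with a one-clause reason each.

use counts: acc ×1, env ×2
left-to-right use order: acc, env, env
typing: well-typed — term : P
ordered: ✗, uses contraction: env ×2
linear: ✗, uses contraction: env ×2
affine: ✗, uses contraction: env ×2
relevant: ✓, every one of acc, env appears
unrestricted: ✓, well-typed at P; no restrictions here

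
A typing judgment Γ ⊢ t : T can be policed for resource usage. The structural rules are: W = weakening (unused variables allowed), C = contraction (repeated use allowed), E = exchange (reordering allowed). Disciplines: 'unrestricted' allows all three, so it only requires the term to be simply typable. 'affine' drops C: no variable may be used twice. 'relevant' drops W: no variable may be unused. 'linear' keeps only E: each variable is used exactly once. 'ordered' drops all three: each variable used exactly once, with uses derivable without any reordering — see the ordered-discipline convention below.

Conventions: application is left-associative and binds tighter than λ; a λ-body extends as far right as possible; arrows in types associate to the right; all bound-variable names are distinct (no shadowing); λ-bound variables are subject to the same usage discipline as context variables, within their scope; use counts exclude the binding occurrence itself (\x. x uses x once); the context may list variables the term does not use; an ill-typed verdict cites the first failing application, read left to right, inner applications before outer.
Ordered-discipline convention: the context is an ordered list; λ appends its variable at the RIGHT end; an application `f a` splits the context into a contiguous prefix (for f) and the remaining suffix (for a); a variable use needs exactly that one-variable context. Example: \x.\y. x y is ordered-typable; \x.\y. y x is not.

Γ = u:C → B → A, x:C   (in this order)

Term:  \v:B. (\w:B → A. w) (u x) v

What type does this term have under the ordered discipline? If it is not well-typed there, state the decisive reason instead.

term : B → A
usage: u: 1, x: 1, v (λ-bound): 1, w (λ-bound): 1
use order (left to right): w, u, x, v
typing: ✓ — B → A
across the five disciplines: ordered ✓ | linear ✓ | affine ✓ | relevant ✓ | unrestricted ✓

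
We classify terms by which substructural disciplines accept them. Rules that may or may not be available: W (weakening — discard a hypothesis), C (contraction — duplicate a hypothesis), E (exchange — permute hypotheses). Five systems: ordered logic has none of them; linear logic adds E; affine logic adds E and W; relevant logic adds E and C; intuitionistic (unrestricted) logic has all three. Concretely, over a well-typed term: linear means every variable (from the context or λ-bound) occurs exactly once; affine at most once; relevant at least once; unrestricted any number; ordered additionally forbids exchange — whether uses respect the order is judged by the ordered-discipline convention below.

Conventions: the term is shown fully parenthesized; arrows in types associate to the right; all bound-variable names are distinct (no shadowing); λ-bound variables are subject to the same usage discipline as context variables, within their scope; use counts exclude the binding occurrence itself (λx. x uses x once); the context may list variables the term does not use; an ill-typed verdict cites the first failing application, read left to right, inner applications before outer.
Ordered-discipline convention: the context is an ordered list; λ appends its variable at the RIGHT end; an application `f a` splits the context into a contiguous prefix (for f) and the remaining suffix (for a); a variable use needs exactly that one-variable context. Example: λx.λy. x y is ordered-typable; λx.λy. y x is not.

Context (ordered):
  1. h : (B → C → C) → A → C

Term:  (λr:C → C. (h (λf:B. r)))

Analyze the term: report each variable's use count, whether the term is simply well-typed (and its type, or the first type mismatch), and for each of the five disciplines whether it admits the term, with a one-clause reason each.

variable uses: h=1; r (bound)=1; f (bound)=0
uses in reading order: h, r
typing: ✓ — (C → C) → A → C
ordered: ✗ — f left unused
linear: ✗ — f left unused
affine: ✓ — at most one use each (h, r, f)
relevant: ✗ — f left unused
unrestricted: ✓ — simply typable at (C → C) → A → C; W, C, E all held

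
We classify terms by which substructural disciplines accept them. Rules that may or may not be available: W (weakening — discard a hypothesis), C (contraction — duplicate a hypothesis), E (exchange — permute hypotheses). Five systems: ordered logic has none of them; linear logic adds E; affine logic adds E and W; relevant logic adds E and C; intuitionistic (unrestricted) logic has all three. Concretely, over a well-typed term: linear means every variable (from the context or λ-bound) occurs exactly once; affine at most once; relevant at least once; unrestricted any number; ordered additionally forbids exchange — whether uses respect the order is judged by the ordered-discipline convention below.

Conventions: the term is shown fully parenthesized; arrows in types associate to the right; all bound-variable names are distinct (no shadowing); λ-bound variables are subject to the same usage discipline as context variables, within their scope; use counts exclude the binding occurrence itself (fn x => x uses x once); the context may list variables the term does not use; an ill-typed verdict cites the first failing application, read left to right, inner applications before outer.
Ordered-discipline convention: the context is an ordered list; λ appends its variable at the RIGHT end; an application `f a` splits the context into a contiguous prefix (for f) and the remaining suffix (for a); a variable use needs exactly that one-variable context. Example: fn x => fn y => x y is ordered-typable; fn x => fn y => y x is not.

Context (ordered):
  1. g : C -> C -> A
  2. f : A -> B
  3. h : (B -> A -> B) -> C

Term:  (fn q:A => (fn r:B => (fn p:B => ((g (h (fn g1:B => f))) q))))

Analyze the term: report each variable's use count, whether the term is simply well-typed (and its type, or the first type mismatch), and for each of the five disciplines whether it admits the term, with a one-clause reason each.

usage: g: 1; f: 1; h: 1; q (bound): 1; r (bound): 0; p (bound): 0; g1 (bound): 0
left-to-right use order: g, h, f, q
typing: ill-typed: an application expects C but receives A
ordered ✗ (not simply typable)
linear ✗ (fails simple typing)
affine ✗ (a type mismatch blocks all five)
relevant ✗ (the type mismatch rejects it)
unrestricted ✗ (not simply typable)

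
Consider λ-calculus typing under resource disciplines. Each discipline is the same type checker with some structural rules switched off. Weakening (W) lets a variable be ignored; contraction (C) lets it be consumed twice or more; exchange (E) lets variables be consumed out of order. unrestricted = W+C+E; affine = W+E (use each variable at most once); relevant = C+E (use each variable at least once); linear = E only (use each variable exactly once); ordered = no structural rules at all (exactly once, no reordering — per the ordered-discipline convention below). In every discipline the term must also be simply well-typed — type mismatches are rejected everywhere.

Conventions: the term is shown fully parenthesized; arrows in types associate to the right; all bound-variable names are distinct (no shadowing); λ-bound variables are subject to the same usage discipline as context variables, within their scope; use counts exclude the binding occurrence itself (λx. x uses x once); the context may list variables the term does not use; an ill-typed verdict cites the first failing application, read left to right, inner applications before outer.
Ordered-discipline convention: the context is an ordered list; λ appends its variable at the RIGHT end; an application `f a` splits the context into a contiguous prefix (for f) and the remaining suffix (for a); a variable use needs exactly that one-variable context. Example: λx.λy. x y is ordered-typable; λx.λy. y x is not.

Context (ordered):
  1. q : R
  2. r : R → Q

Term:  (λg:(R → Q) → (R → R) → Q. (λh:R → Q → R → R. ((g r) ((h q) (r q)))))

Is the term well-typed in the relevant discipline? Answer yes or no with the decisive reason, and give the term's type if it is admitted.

yes — q, r, g, h: all used, weakening unneeded; term : ((R → Q) → (R → R) → Q) → (R → Q → R → R) → Q
use counts: q: 2×, r: 2×, g [bound]: 1×, h [bound]: 1×
order of uses: g, r, h, q, r, q
typing: well-typed at ((R → Q) → (R → R) → Q) → (R → Q → R → R) → Q
all disciplines: ordered ✗, linear ✗, affine ✗, relevant ✓, unrestricted ✓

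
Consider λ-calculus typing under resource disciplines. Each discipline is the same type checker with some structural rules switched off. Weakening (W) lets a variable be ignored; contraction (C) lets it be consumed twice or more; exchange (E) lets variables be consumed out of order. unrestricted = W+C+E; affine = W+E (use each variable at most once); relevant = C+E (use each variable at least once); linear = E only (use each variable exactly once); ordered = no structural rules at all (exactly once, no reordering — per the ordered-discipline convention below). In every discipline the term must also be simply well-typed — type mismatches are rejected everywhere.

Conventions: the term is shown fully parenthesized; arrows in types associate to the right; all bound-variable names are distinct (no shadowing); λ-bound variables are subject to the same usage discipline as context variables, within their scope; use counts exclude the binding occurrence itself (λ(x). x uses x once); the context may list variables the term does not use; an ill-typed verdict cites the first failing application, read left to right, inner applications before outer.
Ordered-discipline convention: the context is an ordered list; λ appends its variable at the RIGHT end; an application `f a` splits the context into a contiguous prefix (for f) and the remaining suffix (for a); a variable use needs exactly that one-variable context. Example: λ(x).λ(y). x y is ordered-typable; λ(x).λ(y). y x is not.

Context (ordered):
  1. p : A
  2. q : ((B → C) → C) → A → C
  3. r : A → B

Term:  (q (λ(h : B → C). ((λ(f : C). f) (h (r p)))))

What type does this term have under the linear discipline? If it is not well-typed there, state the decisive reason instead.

term : A → C
use counts: p: 1×, q: 1×, r: 1×, h (λ-bound): 1×, f (λ-bound): 1×
use order (left to right): q, f, h, r, p
typing: ✓ — A → C
across the five disciplines: ordered ✗; linear ✓; affine ✓; relevant ✓; unrestricted ✓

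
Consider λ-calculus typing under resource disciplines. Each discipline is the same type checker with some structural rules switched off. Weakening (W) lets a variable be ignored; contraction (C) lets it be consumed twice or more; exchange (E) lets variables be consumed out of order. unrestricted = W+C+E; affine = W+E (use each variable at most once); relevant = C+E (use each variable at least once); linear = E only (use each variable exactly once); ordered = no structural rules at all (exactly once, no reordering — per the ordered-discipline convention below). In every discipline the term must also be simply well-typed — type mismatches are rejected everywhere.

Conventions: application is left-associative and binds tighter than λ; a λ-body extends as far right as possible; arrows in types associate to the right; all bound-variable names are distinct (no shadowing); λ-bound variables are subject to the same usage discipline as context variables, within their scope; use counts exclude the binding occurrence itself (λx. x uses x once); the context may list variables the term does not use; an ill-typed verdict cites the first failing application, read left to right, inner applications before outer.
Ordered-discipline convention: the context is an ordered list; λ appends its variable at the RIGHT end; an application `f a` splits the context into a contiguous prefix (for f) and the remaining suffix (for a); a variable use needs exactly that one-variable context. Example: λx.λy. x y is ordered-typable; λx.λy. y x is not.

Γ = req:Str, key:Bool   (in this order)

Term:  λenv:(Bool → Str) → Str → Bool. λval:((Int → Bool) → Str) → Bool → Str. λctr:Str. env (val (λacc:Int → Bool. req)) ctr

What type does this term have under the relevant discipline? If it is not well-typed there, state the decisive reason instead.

not well-typed under relevant — unused: key, acc — weakening required
usage: req ×1; key ×0; env (bound) ×1; val (bound) ×1; ctr (bound) ×1; acc (bound) ×0
use order (left to right): env, val, req, ctr
typing: the term checks, with type ((Bool → Str) → Str → Bool) → (((Int → Bool) → Str) → Bool → Str) → Str → Bool
across the five disciplines: ordered ✗, linear ✗, affine ✓, relevant ✗, unrestricted ✓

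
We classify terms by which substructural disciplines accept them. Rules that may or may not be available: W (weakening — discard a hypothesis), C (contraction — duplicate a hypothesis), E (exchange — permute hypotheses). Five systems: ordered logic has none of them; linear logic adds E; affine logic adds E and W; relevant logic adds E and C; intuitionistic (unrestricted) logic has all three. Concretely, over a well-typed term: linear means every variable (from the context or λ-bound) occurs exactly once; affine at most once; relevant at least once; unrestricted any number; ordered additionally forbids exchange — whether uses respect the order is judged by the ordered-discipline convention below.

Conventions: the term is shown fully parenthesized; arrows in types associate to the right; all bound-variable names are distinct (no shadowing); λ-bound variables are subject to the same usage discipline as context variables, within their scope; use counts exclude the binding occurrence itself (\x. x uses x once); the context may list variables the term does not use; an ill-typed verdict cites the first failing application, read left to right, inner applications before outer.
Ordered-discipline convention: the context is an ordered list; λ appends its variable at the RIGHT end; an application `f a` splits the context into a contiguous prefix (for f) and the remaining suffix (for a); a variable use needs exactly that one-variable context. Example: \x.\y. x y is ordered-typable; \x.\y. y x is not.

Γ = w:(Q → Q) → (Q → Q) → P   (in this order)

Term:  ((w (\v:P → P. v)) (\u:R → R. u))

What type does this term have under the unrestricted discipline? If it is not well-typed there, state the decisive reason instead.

not well-typed under unrestricted — fails simple typing
variable uses: w ×1, v (λ-bound) ×1, u (λ-bound) ×1
order of uses: w, v, u
typing: ill-typed: argument of type (P → P) → P → P where Q → Q is required
across the five disciplines: ordered ✗; linear ✗; affine ✗; relevant ✗; unrestricted ✗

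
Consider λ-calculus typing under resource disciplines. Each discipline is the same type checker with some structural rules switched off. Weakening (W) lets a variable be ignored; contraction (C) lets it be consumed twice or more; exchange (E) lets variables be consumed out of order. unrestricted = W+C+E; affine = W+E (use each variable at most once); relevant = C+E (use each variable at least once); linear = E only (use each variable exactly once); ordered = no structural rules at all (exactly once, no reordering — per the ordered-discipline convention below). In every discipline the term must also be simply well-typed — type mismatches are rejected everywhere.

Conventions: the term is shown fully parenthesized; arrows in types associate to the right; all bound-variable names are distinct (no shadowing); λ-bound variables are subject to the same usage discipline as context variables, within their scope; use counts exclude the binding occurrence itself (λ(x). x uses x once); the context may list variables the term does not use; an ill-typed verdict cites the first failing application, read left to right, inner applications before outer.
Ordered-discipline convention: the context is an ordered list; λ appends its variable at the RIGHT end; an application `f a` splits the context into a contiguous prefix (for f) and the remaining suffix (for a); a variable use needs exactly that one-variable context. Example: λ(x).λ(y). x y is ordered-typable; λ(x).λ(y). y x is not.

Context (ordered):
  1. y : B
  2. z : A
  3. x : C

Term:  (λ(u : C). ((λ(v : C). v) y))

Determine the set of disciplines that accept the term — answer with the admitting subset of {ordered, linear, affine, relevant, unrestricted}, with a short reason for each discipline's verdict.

accepted by: none
usage: y: 1; z: 0; x: 0; u (λ-bound): 0; v (λ-bound): 1
uses in reading order: v, y
typing: ill-typed: an application expects C but receives B
ordered: ✗, the type mismatch rejects it
linear: ✗, not simply typable
affine: ✗, fails simple typing
relevant: ✗, a type mismatch blocks all five
unrestricted: ✗, the type mismatch rejects it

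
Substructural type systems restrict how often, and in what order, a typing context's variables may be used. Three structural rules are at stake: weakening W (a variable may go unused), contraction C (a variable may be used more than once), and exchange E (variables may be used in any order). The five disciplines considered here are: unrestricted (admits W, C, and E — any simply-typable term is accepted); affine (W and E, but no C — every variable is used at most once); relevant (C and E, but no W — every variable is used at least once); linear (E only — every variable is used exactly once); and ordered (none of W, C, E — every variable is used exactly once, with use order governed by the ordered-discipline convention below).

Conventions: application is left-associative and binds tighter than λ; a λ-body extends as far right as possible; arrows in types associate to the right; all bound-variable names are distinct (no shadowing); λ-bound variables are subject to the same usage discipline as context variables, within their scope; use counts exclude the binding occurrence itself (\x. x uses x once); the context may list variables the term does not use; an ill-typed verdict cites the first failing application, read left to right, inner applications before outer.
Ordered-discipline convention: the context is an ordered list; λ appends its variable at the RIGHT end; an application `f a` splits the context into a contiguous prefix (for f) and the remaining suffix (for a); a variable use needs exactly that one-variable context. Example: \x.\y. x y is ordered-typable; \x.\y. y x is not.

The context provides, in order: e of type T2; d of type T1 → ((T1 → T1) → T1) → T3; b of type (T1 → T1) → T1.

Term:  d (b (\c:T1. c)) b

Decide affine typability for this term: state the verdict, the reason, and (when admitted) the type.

no — b ×2 used more than once (contraction)
usage: e: 0; d: 1; b: 2; c (λ-bound): 1
left-to-right use order: d, b, c, b
typing: well-typed — term : T3
across the five disciplines: ordered ✗ · linear ✗ · affine ✗ · relevant ✗ · unrestricted ✓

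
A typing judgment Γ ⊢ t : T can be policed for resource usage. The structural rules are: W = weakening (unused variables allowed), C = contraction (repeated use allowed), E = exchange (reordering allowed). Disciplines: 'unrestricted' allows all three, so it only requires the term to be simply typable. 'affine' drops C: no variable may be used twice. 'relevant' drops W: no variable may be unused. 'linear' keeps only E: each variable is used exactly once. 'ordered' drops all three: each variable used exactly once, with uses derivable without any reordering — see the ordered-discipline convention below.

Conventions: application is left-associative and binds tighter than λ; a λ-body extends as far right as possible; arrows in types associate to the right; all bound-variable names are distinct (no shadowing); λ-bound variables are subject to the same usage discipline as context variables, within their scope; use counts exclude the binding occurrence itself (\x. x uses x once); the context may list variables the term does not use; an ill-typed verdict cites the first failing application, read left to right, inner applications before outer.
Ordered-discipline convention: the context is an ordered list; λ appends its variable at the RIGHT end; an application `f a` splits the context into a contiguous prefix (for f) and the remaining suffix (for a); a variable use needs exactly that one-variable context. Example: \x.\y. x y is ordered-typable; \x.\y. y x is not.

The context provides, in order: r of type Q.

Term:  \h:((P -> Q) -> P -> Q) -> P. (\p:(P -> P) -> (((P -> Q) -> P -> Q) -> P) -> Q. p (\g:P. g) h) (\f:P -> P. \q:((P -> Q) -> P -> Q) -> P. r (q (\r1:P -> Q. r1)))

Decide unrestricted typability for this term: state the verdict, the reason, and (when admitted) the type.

no — the type mismatch rejects it
usage: r: 1×, h [bound]: 1×, p [bound]: 1×, g [bound]: 1×, f [bound]: 0×, q [bound]: 1×, r1 [bound]: 1×
uses in reading order: p, g, h, r, q, r1
typing: ill-typed: can't apply a value of type Q
all disciplines: ordered ✗, linear ✗, affine ✗, relevant ✗, unrestricted ✗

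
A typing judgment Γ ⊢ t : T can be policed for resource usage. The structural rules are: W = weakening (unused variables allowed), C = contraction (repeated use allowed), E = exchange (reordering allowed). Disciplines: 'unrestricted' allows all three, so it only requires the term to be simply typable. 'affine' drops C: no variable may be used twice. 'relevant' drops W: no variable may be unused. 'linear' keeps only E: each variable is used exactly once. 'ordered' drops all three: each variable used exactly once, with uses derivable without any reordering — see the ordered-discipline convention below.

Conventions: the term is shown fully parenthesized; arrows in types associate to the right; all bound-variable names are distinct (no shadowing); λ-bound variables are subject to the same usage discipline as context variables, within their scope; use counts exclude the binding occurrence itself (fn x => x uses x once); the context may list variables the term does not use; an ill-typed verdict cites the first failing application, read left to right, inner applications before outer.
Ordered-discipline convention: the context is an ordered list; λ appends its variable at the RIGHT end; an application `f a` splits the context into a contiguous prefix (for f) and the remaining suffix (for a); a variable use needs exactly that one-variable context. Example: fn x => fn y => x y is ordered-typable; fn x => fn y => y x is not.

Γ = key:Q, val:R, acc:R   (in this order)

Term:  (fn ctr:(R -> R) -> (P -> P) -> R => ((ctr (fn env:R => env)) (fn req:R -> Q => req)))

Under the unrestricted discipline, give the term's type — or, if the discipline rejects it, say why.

not well-typed under unrestricted — the type mismatch rejects it
use counts: key=0, val=0, acc=0, ctr (λ-bound)=1, env (λ-bound)=1, req (λ-bound)=1
left-to-right use order: ctr, env, req
typing: ill-typed: a function awaiting P -> P gets (R -> Q) -> R -> Q
per-discipline verdicts: ordered ✗, linear ✗, affine ✗, relevant ✗, unrestricted ✗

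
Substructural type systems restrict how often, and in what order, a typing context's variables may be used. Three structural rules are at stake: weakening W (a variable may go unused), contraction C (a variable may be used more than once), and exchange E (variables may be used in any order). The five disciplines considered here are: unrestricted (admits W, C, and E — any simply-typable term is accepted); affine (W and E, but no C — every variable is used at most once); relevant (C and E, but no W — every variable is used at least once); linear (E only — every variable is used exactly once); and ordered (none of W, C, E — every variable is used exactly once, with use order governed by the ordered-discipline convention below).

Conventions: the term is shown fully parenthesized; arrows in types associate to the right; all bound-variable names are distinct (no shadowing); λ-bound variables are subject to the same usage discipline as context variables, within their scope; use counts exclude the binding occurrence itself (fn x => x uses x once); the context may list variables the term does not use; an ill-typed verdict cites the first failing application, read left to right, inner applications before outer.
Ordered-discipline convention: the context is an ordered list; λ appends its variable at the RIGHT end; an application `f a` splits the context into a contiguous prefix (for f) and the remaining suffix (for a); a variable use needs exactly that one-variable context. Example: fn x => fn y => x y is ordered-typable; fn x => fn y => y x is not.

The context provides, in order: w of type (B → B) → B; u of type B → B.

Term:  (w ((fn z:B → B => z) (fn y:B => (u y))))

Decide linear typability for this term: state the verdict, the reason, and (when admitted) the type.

yes — each of w, u, z, y used exactly once; term : B
usage: w ×1; u ×1; z (λ-bound) ×1; y (λ-bound) ×1
left-to-right use order: w, z, u, y
typing: the term checks, with type B
all disciplines: ordered ✓; linear ✓; affine ✓; relevant ✓; unrestricted ✓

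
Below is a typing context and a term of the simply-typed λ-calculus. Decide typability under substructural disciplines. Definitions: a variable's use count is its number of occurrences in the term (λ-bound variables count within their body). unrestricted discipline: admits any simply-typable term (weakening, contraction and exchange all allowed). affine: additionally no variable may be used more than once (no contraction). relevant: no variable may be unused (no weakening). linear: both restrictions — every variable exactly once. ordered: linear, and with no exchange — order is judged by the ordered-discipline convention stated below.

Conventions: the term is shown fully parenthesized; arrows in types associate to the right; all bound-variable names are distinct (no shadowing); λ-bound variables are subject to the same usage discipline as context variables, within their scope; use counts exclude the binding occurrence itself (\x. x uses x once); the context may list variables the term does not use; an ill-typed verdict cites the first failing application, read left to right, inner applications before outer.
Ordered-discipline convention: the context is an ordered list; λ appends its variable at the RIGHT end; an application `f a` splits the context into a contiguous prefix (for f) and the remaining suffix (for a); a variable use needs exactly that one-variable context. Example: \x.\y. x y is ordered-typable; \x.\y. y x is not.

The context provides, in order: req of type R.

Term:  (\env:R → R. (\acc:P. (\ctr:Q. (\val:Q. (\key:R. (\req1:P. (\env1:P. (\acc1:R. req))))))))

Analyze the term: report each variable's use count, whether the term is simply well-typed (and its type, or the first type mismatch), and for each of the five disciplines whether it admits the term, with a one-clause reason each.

variable uses: req: 1; env (bound): 0; acc (bound): 0; ctr (bound): 0; val (bound): 0; key (bound): 0; req1 (bound): 0; env1 (bound): 0; acc1 (bound): 0
order of uses: req
typing: ✓ — (R → R) → P → Q → Q → R → P → P → R → R
ordered: ✗ — env, acc, ctr, val, key, req1, env1, acc1 never used (weakening)
linear: ✗ — env, acc, ctr, val, key, req1, env1, acc1 never used (weakening)
affine: ✓ — req, env, acc, ctr, val, key, req1, env1, acc1: no repeats, contraction unneeded
relevant: ✗ — env, acc, ctr, val, key, req1, env1, acc1 never used (weakening)
unrestricted: ✓ — well-typed at (R → R) → P → Q → Q → R → P → P → R → R; no restrictions here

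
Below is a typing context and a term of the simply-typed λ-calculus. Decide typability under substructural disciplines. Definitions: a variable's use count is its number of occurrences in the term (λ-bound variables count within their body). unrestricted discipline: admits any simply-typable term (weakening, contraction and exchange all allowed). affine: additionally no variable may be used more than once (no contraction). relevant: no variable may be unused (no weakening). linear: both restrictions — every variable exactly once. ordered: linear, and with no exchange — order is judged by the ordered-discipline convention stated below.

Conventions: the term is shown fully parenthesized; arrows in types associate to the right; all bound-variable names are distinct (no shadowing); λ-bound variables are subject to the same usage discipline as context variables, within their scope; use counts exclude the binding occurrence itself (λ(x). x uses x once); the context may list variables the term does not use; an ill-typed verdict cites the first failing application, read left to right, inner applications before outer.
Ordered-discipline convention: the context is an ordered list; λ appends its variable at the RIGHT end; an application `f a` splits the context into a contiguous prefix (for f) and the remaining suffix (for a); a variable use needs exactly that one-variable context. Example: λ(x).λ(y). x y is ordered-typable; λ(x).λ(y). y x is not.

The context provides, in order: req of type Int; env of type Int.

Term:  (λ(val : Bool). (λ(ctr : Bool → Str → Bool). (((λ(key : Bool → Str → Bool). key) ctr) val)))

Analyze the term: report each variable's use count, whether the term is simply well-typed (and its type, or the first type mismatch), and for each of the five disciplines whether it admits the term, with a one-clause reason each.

variable uses: req ×0; env ×0; val (bound) ×1; ctr (bound) ×1; key (bound) ×1
uses in reading order: key, ctr, val
typing: ✓ — Bool → (Bool → Str → Bool) → Str → Bool
ordered: ✗ — needs weakening: req, env unused
linear: ✗ — needs weakening: req, env unused
affine: ✓ — req, env, val, ctr, key: no repeats, contraction unneeded
relevant: ✗ — needs weakening: req, env unused
unrestricted: ✓ — simply typable at Bool → (Bool → Str → Bool) → Str → Bool; W, C, E all held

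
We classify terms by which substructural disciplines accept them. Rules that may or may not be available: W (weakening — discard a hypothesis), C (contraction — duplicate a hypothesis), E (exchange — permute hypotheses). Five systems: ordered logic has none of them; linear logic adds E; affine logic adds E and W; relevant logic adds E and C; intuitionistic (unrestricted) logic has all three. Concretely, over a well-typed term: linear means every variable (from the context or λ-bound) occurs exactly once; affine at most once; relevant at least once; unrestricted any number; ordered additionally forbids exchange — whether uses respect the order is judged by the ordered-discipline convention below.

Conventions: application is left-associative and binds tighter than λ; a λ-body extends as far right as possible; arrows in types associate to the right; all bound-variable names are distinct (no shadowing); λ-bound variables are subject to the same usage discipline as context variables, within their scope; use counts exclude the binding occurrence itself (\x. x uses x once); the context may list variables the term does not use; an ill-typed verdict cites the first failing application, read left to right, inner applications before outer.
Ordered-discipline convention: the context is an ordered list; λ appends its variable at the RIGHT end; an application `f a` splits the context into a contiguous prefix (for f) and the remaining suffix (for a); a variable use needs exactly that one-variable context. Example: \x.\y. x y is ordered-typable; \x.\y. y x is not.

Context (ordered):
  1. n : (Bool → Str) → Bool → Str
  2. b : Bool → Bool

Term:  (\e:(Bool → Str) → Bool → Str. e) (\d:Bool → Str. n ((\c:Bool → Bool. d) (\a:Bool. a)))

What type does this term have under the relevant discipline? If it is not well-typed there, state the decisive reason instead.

not well-typed under relevant — needs weakening: b, c unused
counts: n: 1, b: 0, e [bound]: 1, d [bound]: 1, c [bound]: 0, a [bound]: 1
uses in reading order: e, n, d, a
typing: the term checks, with type (Bool → Str) → Bool → Str
summary: ordered ✗; linear ✗; affine ✓; relevant ✗; unrestricted ✓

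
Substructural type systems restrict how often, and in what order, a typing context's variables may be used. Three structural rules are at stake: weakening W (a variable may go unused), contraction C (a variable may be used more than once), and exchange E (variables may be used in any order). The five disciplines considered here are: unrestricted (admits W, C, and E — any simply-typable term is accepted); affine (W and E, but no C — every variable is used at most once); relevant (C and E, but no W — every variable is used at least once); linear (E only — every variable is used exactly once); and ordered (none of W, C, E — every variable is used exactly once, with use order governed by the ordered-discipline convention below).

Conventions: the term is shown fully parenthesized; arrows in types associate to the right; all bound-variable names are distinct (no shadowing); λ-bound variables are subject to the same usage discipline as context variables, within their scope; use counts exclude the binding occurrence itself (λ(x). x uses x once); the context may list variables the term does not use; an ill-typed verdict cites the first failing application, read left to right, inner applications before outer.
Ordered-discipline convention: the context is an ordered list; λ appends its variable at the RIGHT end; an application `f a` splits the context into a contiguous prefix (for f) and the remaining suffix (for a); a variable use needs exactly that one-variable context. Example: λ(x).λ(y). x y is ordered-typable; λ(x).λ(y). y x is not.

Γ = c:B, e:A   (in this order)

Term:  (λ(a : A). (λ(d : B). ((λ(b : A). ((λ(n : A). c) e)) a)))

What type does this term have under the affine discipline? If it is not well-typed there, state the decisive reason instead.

term : A -> B -> B
variable uses: c=1; e=1; a (bound)=1; d (bound)=0; b (bound)=0; n (bound)=0
uses in reading order: c, e, a
typing: ✓ — A -> B -> B
across the five disciplines: ordered ✗ | linear ✗ | affine ✓ | relevant ✗ | unrestricted ✓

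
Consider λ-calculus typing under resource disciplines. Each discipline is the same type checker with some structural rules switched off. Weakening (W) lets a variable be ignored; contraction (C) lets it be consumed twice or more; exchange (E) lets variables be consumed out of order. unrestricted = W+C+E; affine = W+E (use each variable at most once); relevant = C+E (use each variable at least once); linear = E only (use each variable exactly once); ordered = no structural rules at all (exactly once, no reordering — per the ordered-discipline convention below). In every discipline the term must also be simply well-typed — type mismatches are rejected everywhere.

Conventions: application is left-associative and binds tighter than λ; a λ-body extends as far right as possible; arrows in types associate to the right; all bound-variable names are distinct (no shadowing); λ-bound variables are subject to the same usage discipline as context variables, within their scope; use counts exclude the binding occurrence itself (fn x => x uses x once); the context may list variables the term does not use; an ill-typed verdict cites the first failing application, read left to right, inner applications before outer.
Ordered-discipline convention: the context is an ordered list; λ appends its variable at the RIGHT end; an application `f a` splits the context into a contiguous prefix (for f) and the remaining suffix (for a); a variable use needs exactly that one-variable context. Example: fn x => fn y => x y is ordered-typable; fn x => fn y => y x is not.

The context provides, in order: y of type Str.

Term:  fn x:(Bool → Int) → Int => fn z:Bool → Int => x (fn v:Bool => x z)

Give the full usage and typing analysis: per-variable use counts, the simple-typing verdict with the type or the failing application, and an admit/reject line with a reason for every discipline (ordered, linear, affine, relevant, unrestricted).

usage: y: 0×, x [bound]: 2×, z [bound]: 1×, v [bound]: 0×
use order (left to right): x, x, z
typing: ✓ — ((Bool → Int) → Int) → (Bool → Int) → Int
ordered ✗ (uses contraction: x ×2; y, v never used (weakening))
linear ✗ (uses contraction: x ×2; y, v never used (weakening))
affine ✗ (uses contraction: x ×2)
relevant ✗ (y, v never used (weakening))
unrestricted ✓ (simply typable at ((Bool → Int) → Int) → (Bool → Int) → Int; W, C, E all held)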